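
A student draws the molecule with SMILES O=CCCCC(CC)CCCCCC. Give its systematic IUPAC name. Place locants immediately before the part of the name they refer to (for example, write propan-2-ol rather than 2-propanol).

5-ethylundecanal

Counting along the main chain through the –CHO group gives 11 carbons: the parent is undecane.
An aldehyde (terminal –CHO) is the principal characteristic group, giving the suffix -al.
The numbering direction is chosen so that the aldehyde carbon is C-1 by definition.
This places an ethyl group at C-5.
Assembling the pieces gives 5-ethylundecanal.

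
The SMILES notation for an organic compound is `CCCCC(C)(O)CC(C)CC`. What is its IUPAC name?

The longest chain bearing the –OH group is 9 carbons long (nonane).
The principal characteristic group is an alcohol (–OH), named with the suffix -ol.
The numbering direction is chosen so that the substituent locant set {3,5} is lower than {5,7} at the first point of difference.
That gives the hydroxyl at C-5; methyl groups at C-3 and C-5.
Assembling the pieces gives 3,5-dimethylnonan-5-ol.

3,5-dimethylnonan-5-ol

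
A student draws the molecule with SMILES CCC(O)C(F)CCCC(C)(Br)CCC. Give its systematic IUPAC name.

Counting along the main chain through the –OH group gives 11 carbons: the parent is undecane.
The highest-priority functional group is an alcohol (–OH), so the name ends in -ol.
Choose the numbering such that numbering from this end puts the hydroxyl group at C-3 rather than C-9.
This places the hydroxyl at C-3; a bromo group at C-8; a fluoro group at C-4; a methyl group at C-8.
The substituents are ordered alphabetically, ignoring any di-/tri- multipliers.
The name is 8-bromo-4-fluoro-8-methylundecan-3-ol.

8-bromo-4-fluoro-8-methylundecan-3-ol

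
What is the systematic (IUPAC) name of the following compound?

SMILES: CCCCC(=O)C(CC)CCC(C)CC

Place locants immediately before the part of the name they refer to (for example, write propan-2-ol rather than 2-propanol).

6-ethyl-9-methylundecan-5-one

The longest chain bearing the carbonyl is 11 carbons long (undecane).
The principal characteristic group is a ketone (C=O on an internal carbon), named with the suffix -one.
Number the chain so that numbering from this end puts the carbonyl group at C-5 rather than C-7.
With this numbering: the carbonyl at C-5; an ethyl group at C-6; a methyl group at C-9.
The substituents are ordered alphabetically, ignoring any di-/tri- multipliers.
Assembling the pieces gives 6-ethyl-9-methylundecan-5-one.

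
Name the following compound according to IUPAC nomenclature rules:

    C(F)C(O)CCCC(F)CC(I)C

Counting along the main chain through the –OH group gives 9 carbons: the parent is nonane.
The highest-priority functional group is an alcohol (–OH), so the name ends in -ol.
Number the chain so that numbering from this end puts the hydroxyl group at C-2 rather than C-8.
With this numbering: the hydroxyl at C-2; fluoro groups at C-1 and C-6; an iodo group at C-8.
Prefixes are listed alphabetically: fluoro, iodo.
Putting it together: 1,6-difluoro-8-iodononan-2-ol.

1,6-difluoro-8-iodononan-2-ol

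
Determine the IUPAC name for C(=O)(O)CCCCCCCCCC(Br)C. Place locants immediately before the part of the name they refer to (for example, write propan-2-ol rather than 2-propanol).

The longest carbon chain that includes the –COOH group has 12 carbons, so the parent hydride is dodecane.
The principal characteristic group is a carboxylic acid (terminal –COOH), named with the suffix -oic acid.
Number the chain so that the carboxylic acid carbon is C-1 by definition.
With this numbering: a bromo group at C-11.
Putting it together: 11-bromododecanoic acid.

11-bromododecanoic acid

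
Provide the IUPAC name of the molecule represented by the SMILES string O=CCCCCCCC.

The longest chain bearing the –CHO group is 8 carbons long (octane).
An aldehyde (terminal –CHO) is the principal characteristic group, giving the suffix -al.
Number the chain so that the aldehyde carbon is C-1 by definition.
The name is octanal.

octanal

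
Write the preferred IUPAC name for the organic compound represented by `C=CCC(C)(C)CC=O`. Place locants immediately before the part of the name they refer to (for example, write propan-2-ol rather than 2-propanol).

The longest carbon chain that includes the –CHO group and the multiple bond has 6 carbons, so the parent hydride is hexane.
An aldehyde (terminal –CHO) is the principal characteristic group, giving the suffix -al.
The chain contains a C=C double bond, so the unsaturation ending is -ene.
Choose the numbering such that the aldehyde carbon is C-1 by definition.
With this numbering: the double bond between C-5 and C-6; two methyl groups at C-3.
Putting it together: 3,3-dimethylhex-5-enal.

3,3-dimethylhex-5-enal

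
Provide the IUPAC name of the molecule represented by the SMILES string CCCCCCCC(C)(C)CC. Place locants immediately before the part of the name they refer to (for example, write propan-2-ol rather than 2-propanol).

The longest continuous carbon chain has 10 atoms, so the parent hydride is decane.
Choose the numbering such that the substituent locant set {3,3} is lower than {8,8} at the first point of difference.
With this numbering: two methyl groups at C-3.
The name is 3,3-dimethyldecane.

3,3-dimethyldecane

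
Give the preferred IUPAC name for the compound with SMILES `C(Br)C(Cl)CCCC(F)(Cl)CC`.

1-bromo-2,6-dichloro-6-fluorooctane

The longest continuous carbon chain has 8 atoms, so the parent hydride is octane.
The numbering direction is chosen so that the substituent locant set {1,2,6,6} is lower than {3,3,7,8} at the first point of difference.
That gives a bromo group at C-1; chloro groups at C-2 and C-6; a fluoro group at C-6.
Prefixes are listed alphabetically: bromo, chloro, fluoro.
The name is 1-bromo-2,6-dichloro-6-fluorooctane.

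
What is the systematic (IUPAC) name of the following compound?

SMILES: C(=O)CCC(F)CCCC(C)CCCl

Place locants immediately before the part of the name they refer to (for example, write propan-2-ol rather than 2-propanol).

The longest chain bearing the –CHO group is 10 carbons long (decane).
The highest-priority functional group is an aldehyde (terminal –CHO), so the name ends in -al.
Choose the numbering such that the aldehyde carbon is C-1 by definition.
This places a chloro group at C-10; a fluoro group at C-4; a methyl group at C-8.
Substituent prefixes are cited in alphabetical order (multiplying prefixes like di-/tri- are ignored for ordering).
Assembling the pieces gives 10-chloro-4-fluoro-8-methyldecanal.

10-chloro-4-fluoro-8-methyldecanal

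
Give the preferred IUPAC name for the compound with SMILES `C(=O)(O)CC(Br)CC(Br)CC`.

Counting along the main chain through the –COOH group gives 7 carbons: the parent is heptane.
The principal characteristic group is a carboxylic acid (terminal –COOH), named with the suffix -oic acid.
The numbering direction is chosen so that the carboxylic acid carbon is C-1 by definition.
With this numbering: bromo groups at C-3 and C-5.
The name is 3,5-dibromoheptanoic acid.

3,5-dibromoheptanoic acid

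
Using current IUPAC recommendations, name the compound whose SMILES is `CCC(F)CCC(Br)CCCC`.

6-bromo-3-fluorodecane

The longest continuous carbon chain has 10 atoms, so the parent hydride is decane.
The numbering direction is chosen so that the substituent locant set {3,6} is lower than {5,8} at the first point of difference.
That gives a bromo group at C-6; a fluoro group at C-3.
The substituents are ordered alphabetically, ignoring any di-/tri- multipliers.
The name is 6-bromo-3-fluorodecane.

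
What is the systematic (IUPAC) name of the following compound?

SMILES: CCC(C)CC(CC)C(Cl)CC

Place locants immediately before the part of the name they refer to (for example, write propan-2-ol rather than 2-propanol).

3-chloro-4-ethyl-6-methyloctane

The longest continuous carbon chain has 8 atoms, so the parent hydride is octane.
Number the chain so that the substituent locant set {3,4,6} is lower than {3,5,6} at the first point of difference.
This places a chloro group at C-3; an ethyl group at C-4; a methyl group at C-6.
The substituents are ordered alphabetically, ignoring any di-/tri- multipliers.
Assembling the pieces gives 3-chloro-4-ethyl-6-methyloctane.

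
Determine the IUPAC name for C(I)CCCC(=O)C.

6-iodohexan-2-one

The longest chain bearing the carbonyl is 6 carbons long (hexane).
The highest-priority functional group is a ketone (C=O on an internal carbon), so the name ends in -one.
The numbering direction is chosen so that numbering from this end puts the carbonyl group at C-2 rather than C-5.
This places the carbonyl at C-2; an iodo group at C-6.
Assembling the pieces gives 6-iodohexan-2-one.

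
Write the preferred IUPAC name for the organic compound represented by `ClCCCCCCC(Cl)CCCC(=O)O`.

5,11-dichloroundecanoic acid

The longest carbon chain that includes the –COOH group has 11 carbons, so the parent hydride is undecane.
The principal characteristic group is a carboxylic acid (terminal –COOH), named with the suffix -oic acid.
Number the chain so that the carboxylic acid carbon is C-1 by definition.
This places chloro groups at C-5 and C-11.
Putting it together: 5,11-dichloroundecanoic acid.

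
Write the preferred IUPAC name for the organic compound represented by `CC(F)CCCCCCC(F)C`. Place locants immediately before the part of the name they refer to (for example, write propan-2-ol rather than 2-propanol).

2,9-difluorodecane

The longest continuous carbon chain has 10 atoms, so the parent hydride is decane.
The molecule is symmetric, so either numbering direction gives the same locants.
With this numbering: fluoro groups at C-2 and C-9.
The name is 2,9-difluorodecane.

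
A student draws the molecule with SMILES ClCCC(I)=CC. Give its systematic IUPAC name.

Counting along the main chain through the multiple bond gives 5 carbons: the parent is pentane.
A C=C double bond in the chain gives the infix -ene-.
Number the chain so that numbering from this end puts the double bond at C-2 rather than C-3.
With this numbering: the double bond between C-2 and C-3; a chloro group at C-5; an iodo group at C-3.
Prefixes are listed alphabetically: chloro, iodo.
Assembling the pieces gives 5-chloro-3-iodopent-2-ene.

5-chloro-3-iodopent-2-ene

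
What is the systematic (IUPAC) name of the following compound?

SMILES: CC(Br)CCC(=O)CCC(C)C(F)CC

2-bromo-9-fluoro-8-methylundecan-5-one

The longest chain bearing the carbonyl is 11 carbons long (undecane).
The highest-priority functional group is a ketone (C=O on an internal carbon), so the name ends in -one.
The numbering direction is chosen so that numbering from this end puts the carbonyl group at C-5 rather than C-7.
That gives the carbonyl at C-5; a bromo group at C-2; a fluoro group at C-9; a methyl group at C-8.
Substituent prefixes are cited in alphabetical order (multiplying prefixes like di-/tri- are ignored for ordering).
The name is 2-bromo-9-fluoro-8-methylundecan-5-one.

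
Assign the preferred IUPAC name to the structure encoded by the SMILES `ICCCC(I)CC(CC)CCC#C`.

5-ethyl-7,10-diiododec-1-yne

The longest carbon chain that includes the multiple bond has 10 carbons, so the parent hydride is decane.
There is one C≡C triple bond, indicated by the ending -yne.
Number the chain so that numbering from this end puts the triple bond at C-1 rather than C-9.
That gives the triple bond between C-1 and C-2; an ethyl group at C-5; iodo groups at C-7 and C-10.
The substituents are ordered alphabetically, ignoring any di-/tri- multipliers.
Assembling the pieces gives 5-ethyl-7,10-diiododec-1-yne.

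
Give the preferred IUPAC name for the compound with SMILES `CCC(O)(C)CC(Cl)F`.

The longest chain bearing the –OH group is 5 carbons long (pentane).
An alcohol (–OH) is the principal characteristic group, giving the suffix -ol.
Choose the numbering such that the substituent locant set {1,1,3} is lower than {3,5,5} at the first point of difference.
With this numbering: the hydroxyl at C-3; a chloro group at C-1; a fluoro group at C-1; a methyl group at C-3.
Prefixes are listed alphabetically: chloro, fluoro, methyl.
Putting it together: 1-chloro-1-fluoro-3-methylpentan-3-ol.

1-chloro-1-fluoro-3-methylpentan-3-ol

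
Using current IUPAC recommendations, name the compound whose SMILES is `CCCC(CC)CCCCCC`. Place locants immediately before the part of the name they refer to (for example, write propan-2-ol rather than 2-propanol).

4-ethyldecane

The longest continuous carbon chain has 10 atoms, so the parent hydride is decane.
Choose the numbering such that the substituent locant set {4} is lower than {7} at the first point of difference.
With this numbering: an ethyl group at C-4.
Assembling the pieces gives 4-ethyldecane.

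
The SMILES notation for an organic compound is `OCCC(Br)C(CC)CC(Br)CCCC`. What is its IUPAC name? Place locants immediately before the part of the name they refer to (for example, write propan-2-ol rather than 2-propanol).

Counting along the main chain through the –OH group gives 10 carbons: the parent is decane.
The principal characteristic group is an alcohol (–OH), named with the suffix -ol.
Number the chain so that numbering from this end puts the hydroxyl group at C-1 rather than C-10.
With this numbering: the hydroxyl at C-1; bromo groups at C-3 and C-6; an ethyl group at C-4.
Prefixes are listed alphabetically: bromo, ethyl.
The name is 3,6-dibromo-4-ethyldecan-1-ol.

3,6-dibromo-4-ethyldecan-1-ol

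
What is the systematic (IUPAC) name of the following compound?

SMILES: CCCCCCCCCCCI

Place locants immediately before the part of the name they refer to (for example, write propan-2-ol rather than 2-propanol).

1-iodoundecane

The longest continuous carbon chain has 11 atoms, so the parent hydride is undecane.
Choose the numbering such that the substituent locant set {1} is lower than {11} at the first point of difference.
With this numbering: an iodo group at C-1.
Assembling the pieces gives 1-iodoundecane.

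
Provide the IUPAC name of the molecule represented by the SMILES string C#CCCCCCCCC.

The longest carbon chain that includes the multiple bond has 10 carbons, so the parent hydride is decane.
There is one C≡C triple bond, indicated by the ending -yne.
The numbering direction is chosen so that numbering from this end puts the triple bond at C-1 rather than C-9.
This places the triple bond between C-1 and C-2.
Putting it together: dec-1-yne.

dec-1-yne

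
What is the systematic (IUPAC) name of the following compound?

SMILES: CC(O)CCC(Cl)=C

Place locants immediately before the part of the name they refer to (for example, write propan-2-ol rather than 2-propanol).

The longest carbon chain that includes the –OH group and the multiple bond has 6 carbons, so the parent hydride is hexane.
The highest-priority functional group is an alcohol (–OH), so the name ends in -ol.
A C=C double bond in the chain gives the infix -ene-.
The numbering direction is chosen so that numbering from this end puts the hydroxyl group at C-2 rather than C-5.
With this numbering: the hydroxyl at C-2; the double bond between C-5 and C-6; a chloro group at C-5.
Putting it together: 5-chlorohex-5-en-2-ol.

5-chlorohex-5-en-2-ol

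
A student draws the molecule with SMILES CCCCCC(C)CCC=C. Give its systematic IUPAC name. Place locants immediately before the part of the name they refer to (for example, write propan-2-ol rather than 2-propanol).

The longest carbon chain that includes the multiple bond has 10 carbons, so the parent hydride is decane.
There is one C=C double bond, indicated by the ending -ene.
Number the chain so that numbering from this end puts the double bond at C-1 rather than C-9.
This places the double bond between C-1 and C-2; a methyl group at C-5.
The name is 5-methyldec-1-ene.

5-methyldec-1-ene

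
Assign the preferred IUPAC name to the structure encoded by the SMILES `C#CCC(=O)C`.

The longest chain bearing the carbonyl and the multiple bond is 5 carbons long (pentane).
The principal characteristic group is a ketone (C=O on an internal carbon), named with the suffix -one.
There is one C≡C triple bond, indicated by the ending -yne.
The numbering direction is chosen so that numbering from this end puts the carbonyl group at C-2 rather than C-4.
With this numbering: the carbonyl at C-2; the triple bond between C-4 and C-5.
Assembling the pieces gives pent-4-yn-2-one.

pent-4-yn-2-one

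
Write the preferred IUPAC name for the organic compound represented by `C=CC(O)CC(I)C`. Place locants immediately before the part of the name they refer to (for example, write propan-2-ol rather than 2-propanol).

The longest chain bearing the –OH group and the multiple bond is 6 carbons long (hexane).
The principal characteristic group is an alcohol (–OH), named with the suffix -ol.
A C=C double bond in the chain gives the infix -ene-.
Number the chain so that numbering from this end puts the hydroxyl group at C-3 rather than C-4.
This places the hydroxyl at C-3; the double bond between C-1 and C-2; an iodo group at C-5.
Putting it together: 5-iodohex-1-en-3-ol.

5-iodohex-1-en-3-ol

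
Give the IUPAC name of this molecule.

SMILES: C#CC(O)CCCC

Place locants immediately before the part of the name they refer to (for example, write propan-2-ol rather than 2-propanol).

The longest carbon chain that includes the –OH group and the multiple bond has 7 carbons, so the parent hydride is heptane.
An alcohol (–OH) is the principal characteristic group, giving the suffix -ol.
The chain contains a C≡C triple bond, so the unsaturation ending is -yne.
Choose the numbering such that numbering from this end puts the hydroxyl group at C-3 rather than C-5.
With this numbering: the hydroxyl at C-3; the triple bond between C-1 and C-2.
The name is hept-1-yn-3-ol.

hept-1-yn-3-ol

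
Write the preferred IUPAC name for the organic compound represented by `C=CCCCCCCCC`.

dec-1-ene

The longest chain bearing the multiple bond is 10 carbons long (decane).
A C=C double bond in the chain gives the infix -ene-.
Number the chain so that numbering from this end puts the double bond at C-1 rather than C-9.
This places the double bond between C-1 and C-2.
Putting it together: dec-1-ene.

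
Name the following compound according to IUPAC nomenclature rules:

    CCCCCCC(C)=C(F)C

2-fluoro-3-methylnon-2-ene

Counting along the main chain through the multiple bond gives 9 carbons: the parent is nonane.
A C=C double bond in the chain gives the infix -ene-.
Choose the numbering such that numbering from this end puts the double bond at C-2 rather than C-7.
That gives the double bond between C-2 and C-3; a fluoro group at C-2; a methyl group at C-3.
Substituent prefixes are cited in alphabetical order (multiplying prefixes like di-/tri- are ignored for ordering).
Assembling the pieces gives 2-fluoro-3-methylnon-2-ene.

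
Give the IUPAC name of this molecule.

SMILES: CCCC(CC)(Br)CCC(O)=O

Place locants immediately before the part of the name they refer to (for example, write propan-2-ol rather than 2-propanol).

The longest carbon chain that includes the –COOH group has 7 carbons, so the parent hydride is heptane.
The highest-priority functional group is a carboxylic acid (terminal –COOH), so the name ends in -oic acid.
Choose the numbering such that the carboxylic acid carbon is C-1 by definition.
This places a bromo group at C-4; an ethyl group at C-4.
The substituents are ordered alphabetically, ignoring any di-/tri- multipliers.
The name is 4-bromo-4-ethylheptanoic acid.

4-bromo-4-ethylheptanoic acid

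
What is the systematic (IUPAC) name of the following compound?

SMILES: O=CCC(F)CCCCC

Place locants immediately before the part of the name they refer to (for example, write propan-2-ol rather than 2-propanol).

The longest carbon chain that includes the –CHO group has 8 carbons, so the parent hydride is octane.
An aldehyde (terminal –CHO) is the principal characteristic group, giving the suffix -al.
The numbering direction is chosen so that the aldehyde carbon is C-1 by definition.
That gives a fluoro group at C-3.
The name is 3-fluorooctanal.

3-fluorooctanal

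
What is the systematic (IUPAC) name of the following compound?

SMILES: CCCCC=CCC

The longest chain bearing the multiple bond is 8 carbons long (octane).
The chain contains a C=C double bond, so the unsaturation ending is -ene.
Number the chain so that numbering from this end puts the double bond at C-3 rather than C-5.
With this numbering: the double bond between C-3 and C-4.
The name is oct-3-ene.

oct-3-ene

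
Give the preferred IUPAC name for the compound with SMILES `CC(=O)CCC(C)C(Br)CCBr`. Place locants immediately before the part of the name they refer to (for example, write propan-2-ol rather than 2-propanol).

6,8-dibromo-5-methyloctan-2-one

Counting along the main chain through the carbonyl gives 8 carbons: the parent is octane.
The highest-priority functional group is a ketone (C=O on an internal carbon), so the name ends in -one.
Number the chain so that numbering from this end puts the carbonyl group at C-2 rather than C-7.
That gives the carbonyl at C-2; bromo groups at C-6 and C-8; a methyl group at C-5.
The substituents are ordered alphabetically, ignoring any di-/tri- multipliers.
Assembling the pieces gives 6,8-dibromo-5-methyloctan-2-one.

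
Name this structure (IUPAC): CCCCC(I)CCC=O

4-iodooctanal

The longest chain bearing the –CHO group is 8 carbons long (octane).
An aldehyde (terminal –CHO) is the principal characteristic group, giving the suffix -al.
Choose the numbering such that the aldehyde carbon is C-1 by definition.
With this numbering: an iodo group at C-4.
Assembling the pieces gives 4-iodooctanal.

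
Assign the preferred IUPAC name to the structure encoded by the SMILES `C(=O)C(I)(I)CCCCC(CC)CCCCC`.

The longest carbon chain that includes the –CHO group has 12 carbons, so the parent hydride is dodecane.
The highest-priority functional group is an aldehyde (terminal –CHO), so the name ends in -al.
Choose the numbering such that the aldehyde carbon is C-1 by definition.
This places an ethyl group at C-7; two iodo groups at C-2.
The substituents are ordered alphabetically, ignoring any di-/tri- multipliers.
Assembling the pieces gives 7-ethyl-2,2-diiodododecanal.

7-ethyl-2,2-diiodododecanal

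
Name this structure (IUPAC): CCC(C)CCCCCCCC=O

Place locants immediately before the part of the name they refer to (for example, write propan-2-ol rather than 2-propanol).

The longest carbon chain that includes the –CHO group has 11 carbons, so the parent hydride is undecane.
An aldehyde (terminal –CHO) is the principal characteristic group, giving the suffix -al.
Choose the numbering such that the aldehyde carbon is C-1 by definition.
That gives a methyl group at C-9.
Assembling the pieces gives 9-methylundecanal.

9-methylundecanal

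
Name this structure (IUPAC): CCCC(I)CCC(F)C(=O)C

The longest carbon chain that includes the carbonyl has 9 carbons, so the parent hydride is nonane.
The highest-priority functional group is a ketone (C=O on an internal carbon), so the name ends in -one.
The numbering direction is chosen so that numbering from this end puts the carbonyl group at C-2 rather than C-8.
This places the carbonyl at C-2; a fluoro group at C-3; an iodo group at C-6.
Prefixes are listed alphabetically: fluoro, iodo.
The name is 3-fluoro-6-iodononan-2-one.

3-fluoro-6-iodononan-2-one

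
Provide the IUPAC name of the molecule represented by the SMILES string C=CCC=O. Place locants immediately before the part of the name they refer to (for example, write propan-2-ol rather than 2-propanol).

but-3-enal

The longest carbon chain that includes the –CHO group and the multiple bond has 4 carbons, so the parent hydride is butane.
The principal characteristic group is an aldehyde (terminal –CHO), named with the suffix -al.
A C=C double bond in the chain gives the infix -ene-.
Choose the numbering such that the aldehyde carbon is C-1 by definition.
With this numbering: the double bond between C-3 and C-4.
Assembling the pieces gives but-3-enal.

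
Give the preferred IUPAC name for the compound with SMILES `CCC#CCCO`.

hex-3-yn-1-ol

Counting along the main chain through the –OH group and the multiple bond gives 6 carbons: the parent is hexane.
The principal characteristic group is an alcohol (–OH), named with the suffix -ol.
The chain contains a C≡C triple bond, so the unsaturation ending is -yne.
Choose the numbering such that numbering from this end puts the hydroxyl group at C-1 rather than C-6.
This places the hydroxyl at C-1; the triple bond between C-3 and C-4.
The name is hex-3-yn-1-ol.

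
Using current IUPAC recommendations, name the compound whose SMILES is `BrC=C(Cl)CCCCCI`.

The longest chain bearing the multiple bond is 7 carbons long (heptane).
A C=C double bond in the chain gives the infix -ene-.
Number the chain so that numbering from this end puts the double bond at C-1 rather than C-6.
With this numbering: the double bond between C-1 and C-2; a bromo group at C-1; a chloro group at C-2; an iodo group at C-7.
Substituent prefixes are cited in alphabetical order (multiplying prefixes like di-/tri- are ignored for ordering).
Assembling the pieces gives 1-bromo-2-chloro-7-iodohept-1-ene.

1-bromo-2-chloro-7-iodohept-1-ene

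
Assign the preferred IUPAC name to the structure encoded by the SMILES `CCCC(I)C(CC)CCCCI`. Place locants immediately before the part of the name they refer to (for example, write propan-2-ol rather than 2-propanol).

5-ethyl-1,6-diiodononane

The longest continuous carbon chain has 9 atoms, so the parent hydride is nonane.
Number the chain so that the substituent locant set {1,5,6} is lower than {4,5,9} at the first point of difference.
This places an ethyl group at C-5; iodo groups at C-1 and C-6.
Substituent prefixes are cited in alphabetical order (multiplying prefixes like di-/tri- are ignored for ordering).
Putting it together: 5-ethyl-1,6-diiodononane.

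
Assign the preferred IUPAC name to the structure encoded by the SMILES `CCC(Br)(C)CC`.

The parent chain contains 5 carbons (pentane).
Numbering from either end gives identical locants here.
With this numbering: a bromo group at C-3; a methyl group at C-3.
Substituent prefixes are cited in alphabetical order (multiplying prefixes like di-/tri- are ignored for ordering).
The name is 3-bromo-3-methylpentane.

3-bromo-3-methylpentane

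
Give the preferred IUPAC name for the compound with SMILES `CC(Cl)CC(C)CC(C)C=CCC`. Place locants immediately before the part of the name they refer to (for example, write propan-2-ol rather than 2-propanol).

Counting along the main chain through the multiple bond gives 10 carbons: the parent is decane.
A C=C double bond in the chain gives the infix -ene-.
Choose the numbering such that numbering from this end puts the double bond at C-3 rather than C-7.
That gives the double bond between C-3 and C-4; a chloro group at C-9; methyl groups at C-5 and C-7.
Prefixes are listed alphabetically: chloro, methyl.
Assembling the pieces gives 9-chloro-5,7-dimethyldec-3-ene.

9-chloro-5,7-dimethyldec-3-ene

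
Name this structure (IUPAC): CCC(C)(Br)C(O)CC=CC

3-bromo-3-methyloct-6-en-4-ol

Counting along the main chain through the –OH group and the multiple bond gives 8 carbons: the parent is octane.
The highest-priority functional group is an alcohol (–OH), so the name ends in -ol.
There is one C=C double bond, indicated by the ending -ene.
Number the chain so that numbering from this end puts the hydroxyl group at C-4 rather than C-5.
With this numbering: the hydroxyl at C-4; the double bond between C-6 and C-7; a bromo group at C-3; a methyl group at C-3.
Substituent prefixes are cited in alphabetical order (multiplying prefixes like di-/tri- are ignored for ordering).
Putting it together: 3-bromo-3-methyloct-6-en-4-ol.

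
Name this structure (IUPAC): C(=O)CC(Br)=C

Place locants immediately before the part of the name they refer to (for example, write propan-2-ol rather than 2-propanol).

3-bromobut-3-enal

The longest chain bearing the –CHO group and the multiple bond is 4 carbons long (butane).
An aldehyde (terminal –CHO) is the principal characteristic group, giving the suffix -al.
The chain contains a C=C double bond, so the unsaturation ending is -ene.
The numbering direction is chosen so that the aldehyde carbon is C-1 by definition.
With this numbering: the double bond between C-3 and C-4; a bromo group at C-3.
Putting it together: 3-bromobut-3-enal.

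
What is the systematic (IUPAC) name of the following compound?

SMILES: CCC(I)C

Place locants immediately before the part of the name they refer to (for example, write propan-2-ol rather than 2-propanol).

The parent chain contains 4 carbons (butane).
The numbering direction is chosen so that the substituent locant set {2} is lower than {3} at the first point of difference.
With this numbering: an iodo group at C-2.
The name is 2-iodobutane.

2-iodobutane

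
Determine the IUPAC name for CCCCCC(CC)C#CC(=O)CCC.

7-ethyldodec-5-yn-4-one

The longest chain bearing the carbonyl and the multiple bond is 12 carbons long (dodecane).
A ketone (C=O on an internal carbon) is the principal characteristic group, giving the suffix -one.
The chain contains a C≡C triple bond, so the unsaturation ending is -yne.
The numbering direction is chosen so that numbering from this end puts the carbonyl group at C-4 rather than C-9.
With this numbering: the carbonyl at C-4; the triple bond between C-5 and C-6; an ethyl group at C-7.
Putting it together: 7-ethyldodec-5-yn-4-one.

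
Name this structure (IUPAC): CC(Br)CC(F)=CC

5-bromo-3-fluorohex-2-ene

The longest chain bearing the multiple bond is 6 carbons long (hexane).
There is one C=C double bond, indicated by the ending -ene.
Number the chain so that numbering from this end puts the double bond at C-2 rather than C-4.
With this numbering: the double bond between C-2 and C-3; a bromo group at C-5; a fluoro group at C-3.
Substituent prefixes are cited in alphabetical order (multiplying prefixes like di-/tri- are ignored for ordering).
The name is 5-bromo-3-fluorohex-2-ene.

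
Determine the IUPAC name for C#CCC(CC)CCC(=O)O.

4-ethylhept-6-ynoic acid

The longest carbon chain that includes the –COOH group and the multiple bond has 7 carbons, so the parent hydride is heptane.
The highest-priority functional group is a carboxylic acid (terminal –COOH), so the name ends in -oic acid.
There is one C≡C triple bond, indicated by the ending -yne.
Choose the numbering such that the carboxylic acid carbon is C-1 by definition.
This places the triple bond between C-6 and C-7; an ethyl group at C-4.
The name is 4-ethylhept-6-ynoic acid.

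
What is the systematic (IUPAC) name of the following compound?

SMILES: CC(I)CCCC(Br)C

The parent chain contains 7 carbons (heptane).
The numbering direction is chosen so that the locant sets are identical either way, so the alphabetically earlier bromo substituent takes the lower locant (2 rather than 6).
With this numbering: a bromo group at C-2; an iodo group at C-6.
The substituents are ordered alphabetically, ignoring any di-/tri- multipliers.
Putting it together: 2-bromo-6-iodoheptane.

2-bromo-6-iodoheptane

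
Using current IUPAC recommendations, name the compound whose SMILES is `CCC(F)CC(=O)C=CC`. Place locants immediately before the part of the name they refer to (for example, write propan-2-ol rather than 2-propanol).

6-fluorooct-2-en-4-one

The longest chain bearing the carbonyl and the multiple bond is 8 carbons long (octane).
The principal characteristic group is a ketone (C=O on an internal carbon), named with the suffix -one.
There is one C=C double bond, indicated by the ending -ene.
Choose the numbering such that numbering from this end puts the carbonyl group at C-4 rather than C-5.
This places the carbonyl at C-4; the double bond between C-2 and C-3; a fluoro group at C-6.
The name is 6-fluorooct-2-en-4-one.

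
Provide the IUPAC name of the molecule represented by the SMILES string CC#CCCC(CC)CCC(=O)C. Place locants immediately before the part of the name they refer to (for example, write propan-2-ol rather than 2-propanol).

5-ethyldec-8-yn-2-one

Counting along the main chain through the carbonyl and the multiple bond gives 10 carbons: the parent is decane.
The principal characteristic group is a ketone (C=O on an internal carbon), named with the suffix -one.
A C≡C triple bond in the chain gives the infix -yne-.
Number the chain so that numbering from this end puts the carbonyl group at C-2 rather than C-9.
That gives the carbonyl at C-2; the triple bond between C-8 and C-9; an ethyl group at C-5.
Assembling the pieces gives 5-ethyldec-8-yn-2-one.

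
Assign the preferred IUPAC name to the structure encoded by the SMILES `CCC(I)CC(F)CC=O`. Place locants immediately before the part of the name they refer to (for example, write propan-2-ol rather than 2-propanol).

The longest carbon chain that includes the –CHO group has 7 carbons, so the parent hydride is heptane.
The highest-priority functional group is an aldehyde (terminal –CHO), so the name ends in -al.
The numbering direction is chosen so that the aldehyde carbon is C-1 by definition.
With this numbering: a fluoro group at C-3; an iodo group at C-5.
Substituent prefixes are cited in alphabetical order (multiplying prefixes like di-/tri- are ignored for ordering).
The name is 3-fluoro-5-iodoheptanal.

3-fluoro-5-iodoheptanal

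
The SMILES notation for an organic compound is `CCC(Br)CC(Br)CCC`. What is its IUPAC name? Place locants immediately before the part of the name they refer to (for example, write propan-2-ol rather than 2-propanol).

3,5-dibromooctane

The longest continuous carbon chain has 8 atoms, so the parent hydride is octane.
Number the chain so that the substituent locant set {3,5} is lower than {4,6} at the first point of difference.
This places bromo groups at C-3 and C-5.
Assembling the pieces gives 3,5-dibromooctane.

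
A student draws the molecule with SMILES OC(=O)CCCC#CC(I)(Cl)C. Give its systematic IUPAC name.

The longest carbon chain that includes the –COOH group and the multiple bond has 8 carbons, so the parent hydride is octane.
The highest-priority functional group is a carboxylic acid (terminal –COOH), so the name ends in -oic acid.
A C≡C triple bond in the chain gives the infix -yne-.
Number the chain so that the carboxylic acid carbon is C-1 by definition.
This places the triple bond between C-5 and C-6; a chloro group at C-7; an iodo group at C-7.
Substituent prefixes are cited in alphabetical order (multiplying prefixes like di-/tri- are ignored for ordering).
Putting it together: 7-chloro-7-iodooct-5-ynoic acid.

7-chloro-7-iodooct-5-ynoic acid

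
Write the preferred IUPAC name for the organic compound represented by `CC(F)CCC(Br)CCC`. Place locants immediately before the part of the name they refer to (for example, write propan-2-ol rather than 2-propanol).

The longest carbon chain is 8 atoms: the parent is octane.
Number the chain so that the substituent locant set {2,5} is lower than {4,7} at the first point of difference.
That gives a bromo group at C-5; a fluoro group at C-2.
Prefixes are listed alphabetically: bromo, fluoro.
The name is 5-bromo-2-fluorooctane.

5-bromo-2-fluorooctane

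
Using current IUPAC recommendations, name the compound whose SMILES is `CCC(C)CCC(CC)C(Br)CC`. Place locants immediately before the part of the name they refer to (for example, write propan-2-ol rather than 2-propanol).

3-bromo-4-ethyl-7-methylnonane

The parent chain contains 9 carbons (nonane).
The numbering direction is chosen so that the substituent locant set {3,4,7} is lower than {3,6,7} at the first point of difference.
That gives a bromo group at C-3; an ethyl group at C-4; a methyl group at C-7.
The substituents are ordered alphabetically, ignoring any di-/tri- multipliers.
Assembling the pieces gives 3-bromo-4-ethyl-7-methylnonane.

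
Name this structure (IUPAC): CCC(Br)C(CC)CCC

3-bromo-4-ethylheptane

The parent chain contains 7 carbons (heptane).
Number the chain so that the substituent locant set {3,4} is lower than {4,5} at the first point of difference.
This places a bromo group at C-3; an ethyl group at C-4.
Substituent prefixes are cited in alphabetical order (multiplying prefixes like di-/tri- are ignored for ordering).
The name is 3-bromo-4-ethylheptane.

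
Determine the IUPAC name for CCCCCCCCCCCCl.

The longest carbon chain is 11 atoms: the parent is undecane.
Choose the numbering such that the substituent locant set {1} is lower than {11} at the first point of difference.
This places a chloro group at C-1.
The name is 1-chloroundecane.

1-chloroundecane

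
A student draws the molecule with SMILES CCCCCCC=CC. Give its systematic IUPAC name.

The longest chain bearing the multiple bond is 9 carbons long (nonane).
There is one C=C double bond, indicated by the ending -ene.
The numbering direction is chosen so that numbering from this end puts the double bond at C-2 rather than C-7.
That gives the double bond between C-2 and C-3.
Putting it together: non-2-ene.

non-2-ene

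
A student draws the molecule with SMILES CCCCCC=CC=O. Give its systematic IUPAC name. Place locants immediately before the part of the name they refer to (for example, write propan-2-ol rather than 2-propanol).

Counting along the main chain through the –CHO group and the multiple bond gives 8 carbons: the parent is octane.
An aldehyde (terminal –CHO) is the principal characteristic group, giving the suffix -al.
There is one C=C double bond, indicated by the ending -ene.
The numbering direction is chosen so that the aldehyde carbon is C-1 by definition.
With this numbering: the double bond between C-2 and C-3.
Assembling the pieces gives oct-2-enal.

oct-2-enal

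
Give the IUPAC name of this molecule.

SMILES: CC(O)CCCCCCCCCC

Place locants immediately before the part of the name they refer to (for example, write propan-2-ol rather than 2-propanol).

The longest chain bearing the –OH group is 12 carbons long (dodecane).
The principal characteristic group is an alcohol (–OH), named with the suffix -ol.
Choose the numbering such that numbering from this end puts the hydroxyl group at C-2 rather than C-11.
That gives the hydroxyl at C-2.
Assembling the pieces gives dodecan-2-ol.

dodecan-2-ol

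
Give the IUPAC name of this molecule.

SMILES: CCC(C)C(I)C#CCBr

1-bromo-4-iodo-5-methylhept-2-yne

Counting along the main chain through the multiple bond gives 7 carbons: the parent is heptane.
A C≡C triple bond in the chain gives the infix -yne-.
The numbering direction is chosen so that numbering from this end puts the triple bond at C-2 rather than C-5.
That gives the triple bond between C-2 and C-3; a bromo group at C-1; an iodo group at C-4; a methyl group at C-5.
Substituent prefixes are cited in alphabetical order (multiplying prefixes like di-/tri- are ignored for ordering).
Assembling the pieces gives 1-bromo-4-iodo-5-methylhept-2-yne.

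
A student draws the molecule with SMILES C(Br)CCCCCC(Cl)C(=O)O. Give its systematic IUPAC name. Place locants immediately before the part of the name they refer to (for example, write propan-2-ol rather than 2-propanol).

8-bromo-2-chlorooctanoic acid

The longest carbon chain that includes the –COOH group has 8 carbons, so the parent hydride is octane.
The principal characteristic group is a carboxylic acid (terminal –COOH), named with the suffix -oic acid.
Number the chain so that the carboxylic acid carbon is C-1 by definition.
With this numbering: a bromo group at C-8; a chloro group at C-2.
Prefixes are listed alphabetically: bromo, chloro.
The name is 8-bromo-2-chlorooctanoic acid.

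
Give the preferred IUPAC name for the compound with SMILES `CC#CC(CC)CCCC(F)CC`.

4-ethyl-8-fluorodec-2-yne

Counting along the main chain through the multiple bond gives 10 carbons: the parent is decane.
The chain contains a C≡C triple bond, so the unsaturation ending is -yne.
The numbering direction is chosen so that numbering from this end puts the triple bond at C-2 rather than C-8.
With this numbering: the triple bond between C-2 and C-3; an ethyl group at C-4; a fluoro group at C-8.
The substituents are ordered alphabetically, ignoring any di-/tri- multipliers.
Putting it together: 4-ethyl-8-fluorodec-2-yne.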